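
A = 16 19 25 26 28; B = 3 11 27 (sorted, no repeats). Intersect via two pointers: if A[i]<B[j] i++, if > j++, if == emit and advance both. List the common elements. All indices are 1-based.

[i=1,j=1] 16>3 → j++
[i=1,j=2] 16>11 → j++
[i=1,j=3] 16<27 → i++
[i=2,j=3] 19<27 → i++
[i=3,j=3] 25<27 → i++
[i=4,j=3] 26<27 → i++
[i=5,j=3] 28>27 → j++

intersection = []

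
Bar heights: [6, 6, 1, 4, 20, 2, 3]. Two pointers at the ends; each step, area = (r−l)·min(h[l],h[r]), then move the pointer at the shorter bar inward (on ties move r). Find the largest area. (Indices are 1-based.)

[1,7] min(6,3)*6=18 best=18 * → r--
[1,6] min(6,2)*5=10 best=18 → r--
[1,5] min(6,20)*4=24 best=24 * → l++
[2,5] min(6,20)*3=18 best=24 → l++
[3,5] min(1,20)*2=2 best=24 → l++
[4,5] min(4,20)*1=4 best=24 → l++

max area = 24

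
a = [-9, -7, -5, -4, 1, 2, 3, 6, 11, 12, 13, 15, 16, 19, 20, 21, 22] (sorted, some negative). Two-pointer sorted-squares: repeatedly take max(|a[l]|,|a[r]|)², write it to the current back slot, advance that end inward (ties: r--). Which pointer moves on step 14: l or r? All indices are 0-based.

[0,16] |-9|<=|22| out[16]=484 → r--
[0,15] |-9|<=|21| out[15]=441 → r--
[0,14] |-9|<=|20| out[14]=400 → r--
[0,13] |-9|<=|19| out[13]=361 → r--
[0,12] |-9|<=|16| out[12]=256 → r--
[0,11] |-9|<=|15| out[11]=225 → r--
[0,10] |-9|<=|13| out[10]=169 → r--
[0,9] |-9|<=|12| out[9]=144 → r--
[0,8] |-9|<=|11| out[8]=121 → r--
[0,7] |-9|>|6| out[7]=81 → l++
[1,7] |-7|>|6| out[6]=49 → l++
[2,7] |-5|<=|6| out[5]=36 → r--
[2,6] |-5|>|3| out[4]=25 → l++
[3,6] |-4|>|3| out[3]=16 → l++

l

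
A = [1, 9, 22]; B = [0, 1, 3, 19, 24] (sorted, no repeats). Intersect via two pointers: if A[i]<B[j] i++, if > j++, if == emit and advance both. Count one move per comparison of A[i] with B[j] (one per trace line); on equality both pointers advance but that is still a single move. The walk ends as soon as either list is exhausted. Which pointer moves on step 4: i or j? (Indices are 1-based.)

i=1 j=1: 1>0, j++
i=1 j=2: 1==1 emit, i++,j++
i=2 j=3: 9>3, j++
i=2 j=4: 9<19, i++

i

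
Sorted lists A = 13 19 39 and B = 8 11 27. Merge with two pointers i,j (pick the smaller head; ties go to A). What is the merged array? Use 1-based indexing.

[i=1,j=1] A[i]=13>B[j]=8 take 8 → j++
[i=1,j=2] A[i]=13>B[j]=11 take 11 → j++
[i=1,j=3] A[i]=13<=B[j]=27 take 13 → i++
[i=2,j=3] A[i]=19<=B[j]=27 take 19 → i++
[i=3,j=3] A[i]=39>B[j]=27 take 27 → j++
[i=3,j=4] B done, take A[i]=39 → i++

[8, 11, 13, 19, 27, 39]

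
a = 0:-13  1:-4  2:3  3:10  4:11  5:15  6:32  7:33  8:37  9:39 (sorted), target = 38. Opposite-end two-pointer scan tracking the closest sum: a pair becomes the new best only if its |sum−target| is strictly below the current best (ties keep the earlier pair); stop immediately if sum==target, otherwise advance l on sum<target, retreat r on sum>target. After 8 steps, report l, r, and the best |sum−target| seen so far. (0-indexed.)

l=0 r=9: -13+39=26 d=12 *, l++
l=1 r=9: -4+39=35 d=3 *, l++
l=2 r=9: 3+39=42 d=4, r--
l=2 r=8: 3+37=40 d=2 *, r--
l=2 r=7: 3+33=36 d=2, l++
l=3 r=7: 10+33=43 d=5, r--
l=3 r=6: 10+32=42 d=4, r--
l=3 r=5: 10+15=25 d=13, l++

l=4, r=5, best |Δ|=2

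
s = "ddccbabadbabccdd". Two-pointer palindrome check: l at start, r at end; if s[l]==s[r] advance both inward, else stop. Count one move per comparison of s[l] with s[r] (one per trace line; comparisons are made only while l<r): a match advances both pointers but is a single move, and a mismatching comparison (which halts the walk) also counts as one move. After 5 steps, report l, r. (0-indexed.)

l=5, r=10

l=0 r=15: 'd'=='d', l++,r--
l=1 r=14: 'd'=='d', l++,r--
l=2 r=13: 'c'=='c', l++,r--
l=3 r=12: 'c'=='c', l++,r--
l=4 r=11: 'b'=='b', l++,r--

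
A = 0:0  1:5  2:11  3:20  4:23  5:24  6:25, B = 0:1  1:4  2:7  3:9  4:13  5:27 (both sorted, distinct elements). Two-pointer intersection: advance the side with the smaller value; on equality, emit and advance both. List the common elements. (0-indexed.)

intersection = []

i=0 j=0: 0<1, i++
i=1 j=0: 5>1, j++
i=1 j=1: 5>4, j++
i=1 j=2: 5<7, i++
i=2 j=2: 11>7, j++
i=2 j=3: 11>9, j++
i=2 j=4: 11<13, i++
i=3 j=4: 20>13, j++
i=3 j=5: 20<27, i++
i=4 j=5: 23<27, i++
i=5 j=5: 24<27, i++
i=6 j=5: 25<27, i++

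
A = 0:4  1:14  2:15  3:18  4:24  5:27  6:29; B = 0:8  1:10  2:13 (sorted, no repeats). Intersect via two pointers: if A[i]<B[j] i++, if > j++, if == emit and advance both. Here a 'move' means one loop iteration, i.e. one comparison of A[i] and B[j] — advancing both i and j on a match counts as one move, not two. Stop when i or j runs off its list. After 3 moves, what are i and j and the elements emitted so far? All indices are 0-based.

i=1, j=2, emitted=[]

i=0 j=0: 4<8, i++
i=1 j=0: 14>8, j++
i=1 j=1: 14>10, j++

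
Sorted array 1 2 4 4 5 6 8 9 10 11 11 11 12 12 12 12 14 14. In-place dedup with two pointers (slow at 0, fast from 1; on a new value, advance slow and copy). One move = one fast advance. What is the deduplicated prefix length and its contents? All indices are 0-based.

slow=0 fast=1: a[fast]=2≠a[slow]=1 write a[1]=2, slow++,fast++
slow=1 fast=2: a[fast]=4≠a[slow]=2 write a[2]=4, slow++,fast++
slow=2 fast=3: a[fast]=4=a[slow] dup, fast++
slow=2 fast=4: a[fast]=5≠a[slow]=4 write a[3]=5, slow++,fast++
slow=3 fast=5: a[fast]=6≠a[slow]=5 write a[4]=6, slow++,fast++
slow=4 fast=6: a[fast]=8≠a[slow]=6 write a[5]=8, slow++,fast++
slow=5 fast=7: a[fast]=9≠a[slow]=8 write a[6]=9, slow++,fast++
slow=6 fast=8: a[fast]=10≠a[slow]=9 write a[7]=10, slow++,fast++
slow=7 fast=9: a[fast]=11≠a[slow]=10 write a[8]=11, slow++,fast++
slow=8 fast=10: a[fast]=11=a[slow] dup, fast++
slow=8 fast=11: a[fast]=11=a[slow] dup, fast++
slow=8 fast=12: a[fast]=12≠a[slow]=11 write a[9]=12, slow++,fast++
slow=9 fast=13: a[fast]=12=a[slow] dup, fast++
slow=9 fast=14: a[fast]=12=a[slow] dup, fast++
slow=9 fast=15: a[fast]=12=a[slow] dup, fast++
slow=9 fast=16: a[fast]=14≠a[slow]=12 write a[10]=14, slow++,fast++
slow=10 fast=17: a[fast]=14=a[slow] dup, fast++

length 11; prefix = [1, 2, 4, 5, 6, 8, 9, 10, 11, 12, 14]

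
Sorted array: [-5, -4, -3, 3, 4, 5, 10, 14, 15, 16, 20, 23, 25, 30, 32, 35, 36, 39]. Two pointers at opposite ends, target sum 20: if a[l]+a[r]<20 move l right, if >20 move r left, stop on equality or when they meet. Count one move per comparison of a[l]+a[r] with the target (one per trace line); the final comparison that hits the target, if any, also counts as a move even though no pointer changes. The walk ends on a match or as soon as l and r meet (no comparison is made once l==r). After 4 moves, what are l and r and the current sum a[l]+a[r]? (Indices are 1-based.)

l=1 r=18: -5+39=34 >20, r--
l=1 r=17: -5+36=31 >20, r--
l=1 r=16: -5+35=30 >20, r--
l=1 r=15: -5+32=27 >20, r--

l=1, r=14, sum=25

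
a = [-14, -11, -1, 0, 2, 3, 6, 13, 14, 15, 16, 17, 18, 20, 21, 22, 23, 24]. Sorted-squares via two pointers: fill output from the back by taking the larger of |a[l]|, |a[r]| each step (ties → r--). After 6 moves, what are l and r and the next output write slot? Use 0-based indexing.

l=0, r=11, next write slot=11

[0,17] |-14|<=|24| out[17]=576 → r--
[0,16] |-14|<=|23| out[16]=529 → r--
[0,15] |-14|<=|22| out[15]=484 → r--
[0,14] |-14|<=|21| out[14]=441 → r--
[0,13] |-14|<=|20| out[13]=400 → r--
[0,12] |-14|<=|18| out[12]=324 → r--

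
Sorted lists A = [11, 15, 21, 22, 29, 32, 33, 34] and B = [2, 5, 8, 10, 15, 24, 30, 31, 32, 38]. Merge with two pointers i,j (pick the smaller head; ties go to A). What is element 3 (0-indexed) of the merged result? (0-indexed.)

merged[3] = 10

[i=0,j=0] A[i]=11>B[j]=2 take 2 → j++
[i=0,j=1] A[i]=11>B[j]=5 take 5 → j++
[i=0,j=2] A[i]=11>B[j]=8 take 8 → j++
[i=0,j=3] A[i]=11>B[j]=10 take 10 → j++
[i=0,j=4] A[i]=11<=B[j]=15 take 11 → i++
[i=1,j=4] A[i]=15<=B[j]=15 take 15 → i++
[i=2,j=4] A[i]=21>B[j]=15 take 15 → j++
[i=2,j=5] A[i]=21<=B[j]=24 take 21 → i++
[i=3,j=5] A[i]=22<=B[j]=24 take 22 → i++
[i=4,j=5] A[i]=29>B[j]=24 take 24 → j++
[i=4,j=6] A[i]=29<=B[j]=30 take 29 → i++
[i=5,j=6] A[i]=32>B[j]=30 take 30 → j++
[i=5,j=7] A[i]=32>B[j]=31 take 31 → j++
[i=5,j=8] A[i]=32<=B[j]=32 take 32 → i++
[i=6,j=8] A[i]=33>B[j]=32 take 32 → j++
[i=6,j=9] A[i]=33<=B[j]=38 take 33 → i++
[i=7,j=9] A[i]=34<=B[j]=38 take 34 → i++
[i=8,j=9] A done, take B[j]=38 → j++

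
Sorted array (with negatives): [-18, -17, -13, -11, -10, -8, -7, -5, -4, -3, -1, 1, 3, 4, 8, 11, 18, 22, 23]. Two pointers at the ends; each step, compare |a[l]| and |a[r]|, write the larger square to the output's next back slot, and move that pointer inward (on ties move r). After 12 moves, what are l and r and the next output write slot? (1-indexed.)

[1,19] |-18|<=|23| out[19]=529 → r--
[1,18] |-18|<=|22| out[18]=484 → r--
[1,17] |-18|<=|18| out[17]=324 → r--
[1,16] |-18|>|11| out[16]=324 → l++
[2,16] |-17|>|11| out[15]=289 → l++
[3,16] |-13|>|11| out[14]=169 → l++
[4,16] |-11|<=|11| out[13]=121 → r--
[4,15] |-11|>|8| out[12]=121 → l++
[5,15] |-10|>|8| out[11]=100 → l++
[6,15] |-8|<=|8| out[10]=64 → r--
[6,14] |-8|>|4| out[9]=64 → l++
[7,14] |-7|>|4| out[8]=49 → l++

l=8, r=14, next write slot=7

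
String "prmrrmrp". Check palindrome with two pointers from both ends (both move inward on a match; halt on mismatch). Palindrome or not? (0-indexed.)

l=0 r=7: 'p'=='p', l++,r--
l=1 r=6: 'r'=='r', l++,r--
l=2 r=5: 'm'=='m', l++,r--
l=3 r=4: 'r'=='r', l++,r--

palindrome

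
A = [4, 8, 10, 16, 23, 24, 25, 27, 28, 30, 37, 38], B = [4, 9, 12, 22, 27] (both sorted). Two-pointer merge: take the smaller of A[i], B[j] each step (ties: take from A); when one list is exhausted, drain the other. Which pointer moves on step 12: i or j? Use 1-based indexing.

i

[i=1,j=1] A[i]=4<=B[j]=4 take 4 → i++
[i=2,j=1] A[i]=8>B[j]=4 take 4 → j++
[i=2,j=2] A[i]=8<=B[j]=9 take 8 → i++
[i=3,j=2] A[i]=10>B[j]=9 take 9 → j++
[i=3,j=3] A[i]=10<=B[j]=12 take 10 → i++
[i=4,j=3] A[i]=16>B[j]=12 take 12 → j++
[i=4,j=4] A[i]=16<=B[j]=22 take 16 → i++
[i=5,j=4] A[i]=23>B[j]=22 take 22 → j++
[i=5,j=5] A[i]=23<=B[j]=27 take 23 → i++
[i=6,j=5] A[i]=24<=B[j]=27 take 24 → i++
[i=7,j=5] A[i]=25<=B[j]=27 take 25 → i++
[i=8,j=5] A[i]=27<=B[j]=27 take 27 → i++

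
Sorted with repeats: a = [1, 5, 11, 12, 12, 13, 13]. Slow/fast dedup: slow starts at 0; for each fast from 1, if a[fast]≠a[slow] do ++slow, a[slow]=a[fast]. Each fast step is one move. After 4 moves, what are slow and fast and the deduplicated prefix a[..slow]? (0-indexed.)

slow=3, fast=5, prefix=[1, 5, 11, 12]

(s=0,f=1) a[fast]=5≠a[slow]=1 write a[1]=5 → slow++,fast++
(s=1,f=2) a[fast]=11≠a[slow]=5 write a[2]=11 → slow++,fast++
(s=2,f=3) a[fast]=12≠a[slow]=11 write a[3]=12 → slow++,fast++
(s=3,f=4) a[fast]=12=a[slow] dup → fast++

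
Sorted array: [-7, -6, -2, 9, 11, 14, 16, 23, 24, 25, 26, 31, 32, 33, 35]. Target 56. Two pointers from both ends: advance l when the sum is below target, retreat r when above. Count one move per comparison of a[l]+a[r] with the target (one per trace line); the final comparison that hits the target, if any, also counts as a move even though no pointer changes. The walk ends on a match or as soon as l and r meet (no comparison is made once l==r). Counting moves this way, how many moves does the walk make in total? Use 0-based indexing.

9 moves

[0,14] -7+35=28 <56 → l++
[1,14] -6+35=29 <56 → l++
[2,14] -2+35=33 <56 → l++
[3,14] 9+35=44 <56 → l++
[4,14] 11+35=46 <56 → l++
[5,14] 14+35=49 <56 → l++
[6,14] 16+35=51 <56 → l++
[7,14] 23+35=58 >56 → r--
[7,13] 23+33=56 → found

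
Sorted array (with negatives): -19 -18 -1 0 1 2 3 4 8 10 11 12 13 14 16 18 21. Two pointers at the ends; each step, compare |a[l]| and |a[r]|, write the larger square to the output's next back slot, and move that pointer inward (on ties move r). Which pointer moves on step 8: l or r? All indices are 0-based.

r

l=0 r=16: |-19|<=|21| out[16]=441, r--
l=0 r=15: |-19|>|18| out[15]=361, l++
l=1 r=15: |-18|<=|18| out[14]=324, r--
l=1 r=14: |-18|>|16| out[13]=324, l++
l=2 r=14: |-1|<=|16| out[12]=256, r--
l=2 r=13: |-1|<=|14| out[11]=196, r--
l=2 r=12: |-1|<=|13| out[10]=169, r--
l=2 r=11: |-1|<=|12| out[9]=144, r--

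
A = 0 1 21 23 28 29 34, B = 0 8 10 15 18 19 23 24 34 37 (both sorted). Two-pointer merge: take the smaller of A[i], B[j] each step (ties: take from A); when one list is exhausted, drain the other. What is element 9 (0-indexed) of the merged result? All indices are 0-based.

[i=0,j=0] A[i]=0<=B[j]=0 take 0 → i++
[i=1,j=0] A[i]=1>B[j]=0 take 0 → j++
[i=1,j=1] A[i]=1<=B[j]=8 take 1 → i++
[i=2,j=1] A[i]=21>B[j]=8 take 8 → j++
[i=2,j=2] A[i]=21>B[j]=10 take 10 → j++
[i=2,j=3] A[i]=21>B[j]=15 take 15 → j++
[i=2,j=4] A[i]=21>B[j]=18 take 18 → j++
[i=2,j=5] A[i]=21>B[j]=19 take 19 → j++
[i=2,j=6] A[i]=21<=B[j]=23 take 21 → i++
[i=3,j=6] A[i]=23<=B[j]=23 take 23 → i++
[i=4,j=6] A[i]=28>B[j]=23 take 23 → j++
[i=4,j=7] A[i]=28>B[j]=24 take 24 → j++
[i=4,j=8] A[i]=28<=B[j]=34 take 28 → i++
[i=5,j=8] A[i]=29<=B[j]=34 take 29 → i++
[i=6,j=8] A[i]=34<=B[j]=34 take 34 → i++
[i=7,j=8] A done, take B[j]=34 → j++
[i=7,j=9] A done, take B[j]=37 → j++

merged[9] = 23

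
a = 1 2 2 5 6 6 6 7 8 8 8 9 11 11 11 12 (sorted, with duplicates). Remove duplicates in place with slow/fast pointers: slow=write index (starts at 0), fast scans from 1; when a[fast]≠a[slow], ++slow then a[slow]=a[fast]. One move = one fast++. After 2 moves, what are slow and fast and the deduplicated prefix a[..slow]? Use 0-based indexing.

slow=0 fast=1: a[fast]=2≠a[slow]=1 write a[1]=2, slow++,fast++
slow=1 fast=2: a[fast]=2=a[slow] dup, fast++

slow=1, fast=3, prefix=[1, 2]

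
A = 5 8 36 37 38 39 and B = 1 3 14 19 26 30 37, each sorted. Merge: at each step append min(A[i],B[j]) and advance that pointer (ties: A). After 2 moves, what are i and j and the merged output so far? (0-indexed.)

i=0 j=0: A[i]=5>B[j]=1 take 1, j++
i=0 j=1: A[i]=5>B[j]=3 take 3, j++

i=0, j=2, merged so far=[1, 3]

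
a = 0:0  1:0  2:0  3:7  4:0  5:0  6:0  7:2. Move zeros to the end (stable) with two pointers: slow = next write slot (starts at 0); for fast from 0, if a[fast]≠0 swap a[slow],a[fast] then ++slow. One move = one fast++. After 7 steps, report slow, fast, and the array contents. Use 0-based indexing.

slow=1, fast=7, a=[7, 0, 0, 0, 0, 0, 0, 2]

(s=0,f=0) a[fast]=0 → fast++
(s=0,f=1) a[fast]=0 → fast++
(s=0,f=2) a[fast]=0 → fast++
(s=0,f=3) a[fast]=7≠0 swap→a[0]=7 → slow++,fast++
(s=1,f=4) a[fast]=0 → fast++
(s=1,f=5) a[fast]=0 → fast++
(s=1,f=6) a[fast]=0 → fast++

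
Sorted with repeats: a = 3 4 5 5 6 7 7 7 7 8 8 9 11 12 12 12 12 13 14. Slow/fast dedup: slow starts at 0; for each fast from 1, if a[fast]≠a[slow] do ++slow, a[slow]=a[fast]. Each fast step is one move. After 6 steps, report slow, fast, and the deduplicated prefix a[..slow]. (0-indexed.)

(s=0,f=1) a[fast]=4≠a[slow]=3 write a[1]=4 → slow++,fast++
(s=1,f=2) a[fast]=5≠a[slow]=4 write a[2]=5 → slow++,fast++
(s=2,f=3) a[fast]=5=a[slow] dup → fast++
(s=2,f=4) a[fast]=6≠a[slow]=5 write a[3]=6 → slow++,fast++
(s=3,f=5) a[fast]=7≠a[slow]=6 write a[4]=7 → slow++,fast++
(s=4,f=6) a[fast]=7=a[slow] dup → fast++

slow=4, fast=7, prefix=[3, 4, 5, 6, 7]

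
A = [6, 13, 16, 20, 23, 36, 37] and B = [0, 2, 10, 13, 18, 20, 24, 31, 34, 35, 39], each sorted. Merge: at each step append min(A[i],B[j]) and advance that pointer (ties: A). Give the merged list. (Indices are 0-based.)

[0, 2, 6, 10, 13, 13, 16, 18, 20, 20, 23, 24, 31, 34, 35, 36, 37, 39]

i=0 j=0: A[i]=6>B[j]=0 take 0, j++
i=0 j=1: A[i]=6>B[j]=2 take 2, j++
i=0 j=2: A[i]=6<=B[j]=10 take 6, i++
i=1 j=2: A[i]=13>B[j]=10 take 10, j++
i=1 j=3: A[i]=13<=B[j]=13 take 13, i++
i=2 j=3: A[i]=16>B[j]=13 take 13, j++
i=2 j=4: A[i]=16<=B[j]=18 take 16, i++
i=3 j=4: A[i]=20>B[j]=18 take 18, j++
i=3 j=5: A[i]=20<=B[j]=20 take 20, i++
i=4 j=5: A[i]=23>B[j]=20 take 20, j++
i=4 j=6: A[i]=23<=B[j]=24 take 23, i++
i=5 j=6: A[i]=36>B[j]=24 take 24, j++
i=5 j=7: A[i]=36>B[j]=31 take 31, j++
i=5 j=8: A[i]=36>B[j]=34 take 34, j++
i=5 j=9: A[i]=36>B[j]=35 take 35, j++
i=5 j=10: A[i]=36<=B[j]=39 take 36, i++
i=6 j=10: A[i]=37<=B[j]=39 take 37, i++
i=7 j=10: A done, take B[j]=39, j++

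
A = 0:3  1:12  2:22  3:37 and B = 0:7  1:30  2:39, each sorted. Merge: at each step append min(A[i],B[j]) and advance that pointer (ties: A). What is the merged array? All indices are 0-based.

[3, 7, 12, 22, 30, 37, 39]

[i=0,j=0] A[i]=3<=B[j]=7 take 3 → i++
[i=1,j=0] A[i]=12>B[j]=7 take 7 → j++
[i=1,j=1] A[i]=12<=B[j]=30 take 12 → i++
[i=2,j=1] A[i]=22<=B[j]=30 take 22 → i++
[i=3,j=1] A[i]=37>B[j]=30 take 30 → j++
[i=3,j=2] A[i]=37<=B[j]=39 take 37 → i++
[i=4,j=2] A done, take B[j]=39 → j++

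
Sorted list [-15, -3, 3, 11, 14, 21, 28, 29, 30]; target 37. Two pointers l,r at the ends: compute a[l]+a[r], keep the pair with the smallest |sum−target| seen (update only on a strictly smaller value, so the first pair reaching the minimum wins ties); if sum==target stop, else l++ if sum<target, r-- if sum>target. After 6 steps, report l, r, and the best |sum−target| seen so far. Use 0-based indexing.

l=0 r=8: -15+30=15 d=22 *, l++
l=1 r=8: -3+30=27 d=10 *, l++
l=2 r=8: 3+30=33 d=4 *, l++
l=3 r=8: 11+30=41 d=4, r--
l=3 r=7: 11+29=40 d=3 *, r--
l=3 r=6: 11+28=39 d=2 *, r--

l=3, r=5, best |Δ|=2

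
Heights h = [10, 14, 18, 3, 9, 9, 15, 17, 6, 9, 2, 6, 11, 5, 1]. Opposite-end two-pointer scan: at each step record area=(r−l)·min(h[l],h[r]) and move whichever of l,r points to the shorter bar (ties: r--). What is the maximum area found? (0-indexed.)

max area = 121

l=0 r=14: min(10,1)*14=14 best=14 *, r--
l=0 r=13: min(10,5)*13=65 best=65 *, r--
l=0 r=12: min(10,11)*12=120 best=120 *, l++
l=1 r=12: min(14,11)*11=121 best=121 *, r--
l=1 r=11: min(14,6)*10=60 best=121, r--
l=1 r=10: min(14,2)*9=18 best=121, r--
l=1 r=9: min(14,9)*8=72 best=121, r--
l=1 r=8: min(14,6)*7=42 best=121, r--
l=1 r=7: min(14,17)*6=84 best=121, l++
l=2 r=7: min(18,17)*5=85 best=121, r--
l=2 r=6: min(18,15)*4=60 best=121, r--
l=2 r=5: min(18,9)*3=27 best=121, r--
l=2 r=4: min(18,9)*2=18 best=121, r--
l=2 r=3: min(18,3)*1=3 best=121, r--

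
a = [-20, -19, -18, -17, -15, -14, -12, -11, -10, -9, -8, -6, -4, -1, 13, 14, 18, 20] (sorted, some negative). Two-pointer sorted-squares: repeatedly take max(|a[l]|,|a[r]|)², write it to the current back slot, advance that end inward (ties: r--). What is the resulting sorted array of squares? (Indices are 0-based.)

[1, 16, 36, 64, 81, 100, 121, 144, 169, 196, 196, 225, 289, 324, 324, 361, 400, 400]

[0,17] |-20|<=|20| out[17]=400 → r--
[0,16] |-20|>|18| out[16]=400 → l++
[1,16] |-19|>|18| out[15]=361 → l++
[2,16] |-18|<=|18| out[14]=324 → r--
[2,15] |-18|>|14| out[13]=324 → l++
[3,15] |-17|>|14| out[12]=289 → l++
[4,15] |-15|>|14| out[11]=225 → l++
[5,15] |-14|<=|14| out[10]=196 → r--
[5,14] |-14|>|13| out[9]=196 → l++
[6,14] |-12|<=|13| out[8]=169 → r--
[6,13] |-12|>|-1| out[7]=144 → l++
[7,13] |-11|>|-1| out[6]=121 → l++
[8,13] |-10|>|-1| out[5]=100 → l++
[9,13] |-9|>|-1| out[4]=81 → l++
[10,13] |-8|>|-1| out[3]=64 → l++
[11,13] |-6|>|-1| out[2]=36 → l++
[12,13] |-4|>|-1| out[1]=16 → l++
[13,13] |-1|<=|-1| out[0]=1 → r--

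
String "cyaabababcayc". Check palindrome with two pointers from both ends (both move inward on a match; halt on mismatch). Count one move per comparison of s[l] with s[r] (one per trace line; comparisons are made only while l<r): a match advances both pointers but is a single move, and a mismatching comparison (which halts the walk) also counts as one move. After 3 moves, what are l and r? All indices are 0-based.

[0,12] 'c'=='c' → l++,r--
[1,11] 'y'=='y' → l++,r--
[2,10] 'a'=='a' → l++,r--

l=3, r=9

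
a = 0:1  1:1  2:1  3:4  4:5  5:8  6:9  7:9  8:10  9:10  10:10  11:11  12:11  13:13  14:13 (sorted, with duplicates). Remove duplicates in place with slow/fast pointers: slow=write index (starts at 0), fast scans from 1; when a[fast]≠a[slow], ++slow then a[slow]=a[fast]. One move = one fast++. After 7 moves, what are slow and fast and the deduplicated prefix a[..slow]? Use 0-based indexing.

slow=0 fast=1: a[fast]=1=a[slow] dup, fast++
slow=0 fast=2: a[fast]=1=a[slow] dup, fast++
slow=0 fast=3: a[fast]=4≠a[slow]=1 write a[1]=4, slow++,fast++
slow=1 fast=4: a[fast]=5≠a[slow]=4 write a[2]=5, slow++,fast++
slow=2 fast=5: a[fast]=8≠a[slow]=5 write a[3]=8, slow++,fast++
slow=3 fast=6: a[fast]=9≠a[slow]=8 write a[4]=9, slow++,fast++
slow=4 fast=7: a[fast]=9=a[slow] dup, fast++

slow=4, fast=8, prefix=[1, 4, 5, 8, 9]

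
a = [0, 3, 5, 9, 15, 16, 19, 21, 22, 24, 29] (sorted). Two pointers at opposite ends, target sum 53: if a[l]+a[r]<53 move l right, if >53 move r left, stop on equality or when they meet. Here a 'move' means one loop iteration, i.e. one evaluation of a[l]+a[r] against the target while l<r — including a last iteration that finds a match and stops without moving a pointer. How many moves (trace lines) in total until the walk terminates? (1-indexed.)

10 moves

[1,11] 0+29=29 <53 → l++
[2,11] 3+29=32 <53 → l++
[3,11] 5+29=34 <53 → l++
[4,11] 9+29=38 <53 → l++
[5,11] 15+29=44 <53 → l++
[6,11] 16+29=45 <53 → l++
[7,11] 19+29=48 <53 → l++
[8,11] 21+29=50 <53 → l++
[9,11] 22+29=51 <53 → l++
[10,11] 24+29=53 → found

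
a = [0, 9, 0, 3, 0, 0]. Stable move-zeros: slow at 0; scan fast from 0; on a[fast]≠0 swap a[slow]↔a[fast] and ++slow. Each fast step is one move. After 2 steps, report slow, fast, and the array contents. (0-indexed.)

slow=0 fast=0: a[fast]=0, fast++
slow=0 fast=1: a[fast]=9≠0 swap→a[0]=9, slow++,fast++

slow=1, fast=2, a=[9, 0, 0, 3, 0, 0]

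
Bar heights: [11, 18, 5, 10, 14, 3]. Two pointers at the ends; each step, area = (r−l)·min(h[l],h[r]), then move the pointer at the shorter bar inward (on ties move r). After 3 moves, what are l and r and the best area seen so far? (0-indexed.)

l=1, r=3, best area=44

[0,5] min(11,3)*5=15 best=15 * → r--
[0,4] min(11,14)*4=44 best=44 * → l++
[1,4] min(18,14)*3=42 best=44 → r--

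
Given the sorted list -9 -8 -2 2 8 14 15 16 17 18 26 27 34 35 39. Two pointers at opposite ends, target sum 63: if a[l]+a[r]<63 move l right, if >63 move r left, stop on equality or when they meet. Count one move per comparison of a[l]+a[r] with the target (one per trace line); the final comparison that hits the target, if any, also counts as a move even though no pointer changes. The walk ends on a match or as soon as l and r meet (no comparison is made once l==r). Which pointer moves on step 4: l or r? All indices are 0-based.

l

[0,14] -9+39=30 <63 → l++
[1,14] -8+39=31 <63 → l++
[2,14] -2+39=37 <63 → l++
[3,14] 2+39=41 <63 → l++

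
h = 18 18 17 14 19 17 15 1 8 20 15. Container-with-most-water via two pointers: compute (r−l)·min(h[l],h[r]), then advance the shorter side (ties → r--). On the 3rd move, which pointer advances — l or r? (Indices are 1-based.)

[1,11] min(18,15)*10=150 best=150 * → r--
[1,10] min(18,20)*9=162 best=162 * → l++
[2,10] min(18,20)*8=144 best=162 → l++

l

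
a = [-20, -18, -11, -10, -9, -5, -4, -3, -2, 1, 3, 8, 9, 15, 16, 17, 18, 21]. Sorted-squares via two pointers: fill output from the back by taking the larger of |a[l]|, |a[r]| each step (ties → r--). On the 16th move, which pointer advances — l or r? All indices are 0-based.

l

[0,17] |-20|<=|21| out[17]=441 → r--
[0,16] |-20|>|18| out[16]=400 → l++
[1,16] |-18|<=|18| out[15]=324 → r--
[1,15] |-18|>|17| out[14]=324 → l++
[2,15] |-11|<=|17| out[13]=289 → r--
[2,14] |-11|<=|16| out[12]=256 → r--
[2,13] |-11|<=|15| out[11]=225 → r--
[2,12] |-11|>|9| out[10]=121 → l++
[3,12] |-10|>|9| out[9]=100 → l++
[4,12] |-9|<=|9| out[8]=81 → r--
[4,11] |-9|>|8| out[7]=81 → l++
[5,11] |-5|<=|8| out[6]=64 → r--
[5,10] |-5|>|3| out[5]=25 → l++
[6,10] |-4|>|3| out[4]=16 → l++
[7,10] |-3|<=|3| out[3]=9 → r--
[7,9] |-3|>|1| out[2]=9 → l++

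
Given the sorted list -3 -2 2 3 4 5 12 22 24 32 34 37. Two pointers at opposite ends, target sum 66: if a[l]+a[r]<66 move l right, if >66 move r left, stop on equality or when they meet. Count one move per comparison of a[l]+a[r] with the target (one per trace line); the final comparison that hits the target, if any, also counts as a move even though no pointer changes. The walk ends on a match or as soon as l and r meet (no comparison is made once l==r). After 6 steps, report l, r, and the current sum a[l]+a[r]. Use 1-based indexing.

l=1 r=12: -3+37=34 <66, l++
l=2 r=12: -2+37=35 <66, l++
l=3 r=12: 2+37=39 <66, l++
l=4 r=12: 3+37=40 <66, l++
l=5 r=12: 4+37=41 <66, l++
l=6 r=12: 5+37=42 <66, l++

l=7, r=12, sum=49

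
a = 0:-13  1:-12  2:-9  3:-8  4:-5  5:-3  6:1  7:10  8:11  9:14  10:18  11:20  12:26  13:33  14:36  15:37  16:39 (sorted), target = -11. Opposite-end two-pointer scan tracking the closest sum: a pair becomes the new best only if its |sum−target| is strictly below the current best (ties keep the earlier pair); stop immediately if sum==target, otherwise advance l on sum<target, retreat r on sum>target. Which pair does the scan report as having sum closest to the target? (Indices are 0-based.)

[0,16] -13+39=26 d=37 * → r--
[0,15] -13+37=24 d=35 * → r--
[0,14] -13+36=23 d=34 * → r--
[0,13] -13+33=20 d=31 * → r--
[0,12] -13+26=13 d=24 * → r--
[0,11] -13+20=7 d=18 * → r--
[0,10] -13+18=5 d=16 * → r--
[0,9] -13+14=1 d=12 * → r--
[0,8] -13+11=-2 d=9 * → r--
[0,7] -13+10=-3 d=8 * → r--
[0,6] -13+1=-12 d=1 * → l++
[1,6] -12+1=-11 d=0 * → stop

pair (-12, 1) with sum -11 (|Δ|=0)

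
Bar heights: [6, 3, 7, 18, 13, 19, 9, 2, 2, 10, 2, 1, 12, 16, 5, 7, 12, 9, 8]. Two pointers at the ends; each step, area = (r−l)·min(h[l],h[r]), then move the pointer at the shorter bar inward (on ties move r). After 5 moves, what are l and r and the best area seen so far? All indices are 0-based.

l=0 r=18: min(6,8)*18=108 best=108 *, l++
l=1 r=18: min(3,8)*17=51 best=108, l++
l=2 r=18: min(7,8)*16=112 best=112 *, l++
l=3 r=18: min(18,8)*15=120 best=120 *, r--
l=3 r=17: min(18,9)*14=126 best=126 *, r--

l=3, r=16, best area=126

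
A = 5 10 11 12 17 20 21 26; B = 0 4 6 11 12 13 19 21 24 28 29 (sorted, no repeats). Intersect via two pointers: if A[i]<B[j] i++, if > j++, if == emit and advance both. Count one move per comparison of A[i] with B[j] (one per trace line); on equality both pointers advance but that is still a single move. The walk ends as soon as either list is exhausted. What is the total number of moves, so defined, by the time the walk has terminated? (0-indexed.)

14 moves

i=0 j=0: 5>0, j++
i=0 j=1: 5>4, j++
i=0 j=2: 5<6, i++
i=1 j=2: 10>6, j++
i=1 j=3: 10<11, i++
i=2 j=3: 11==11 emit, i++,j++
i=3 j=4: 12==12 emit, i++,j++
i=4 j=5: 17>13, j++
i=4 j=6: 17<19, i++
i=5 j=6: 20>19, j++
i=5 j=7: 20<21, i++
i=6 j=7: 21==21 emit, i++,j++
i=7 j=8: 26>24, j++
i=7 j=9: 26<28, i++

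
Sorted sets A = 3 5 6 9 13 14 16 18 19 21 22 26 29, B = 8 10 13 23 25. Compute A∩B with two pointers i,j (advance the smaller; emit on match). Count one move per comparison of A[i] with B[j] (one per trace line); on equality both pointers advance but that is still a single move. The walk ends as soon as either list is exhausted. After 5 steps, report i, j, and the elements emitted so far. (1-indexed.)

i=1 j=1: 3<8, i++
i=2 j=1: 5<8, i++
i=3 j=1: 6<8, i++
i=4 j=1: 9>8, j++
i=4 j=2: 9<10, i++

i=5, j=2, emitted=[]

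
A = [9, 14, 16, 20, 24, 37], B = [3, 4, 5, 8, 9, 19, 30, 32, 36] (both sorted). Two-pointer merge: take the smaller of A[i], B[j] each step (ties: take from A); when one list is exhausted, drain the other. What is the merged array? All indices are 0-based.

i=0 j=0: A[i]=9>B[j]=3 take 3, j++
i=0 j=1: A[i]=9>B[j]=4 take 4, j++
i=0 j=2: A[i]=9>B[j]=5 take 5, j++
i=0 j=3: A[i]=9>B[j]=8 take 8, j++
i=0 j=4: A[i]=9<=B[j]=9 take 9, i++
i=1 j=4: A[i]=14>B[j]=9 take 9, j++
i=1 j=5: A[i]=14<=B[j]=19 take 14, i++
i=2 j=5: A[i]=16<=B[j]=19 take 16, i++
i=3 j=5: A[i]=20>B[j]=19 take 19, j++
i=3 j=6: A[i]=20<=B[j]=30 take 20, i++
i=4 j=6: A[i]=24<=B[j]=30 take 24, i++
i=5 j=6: A[i]=37>B[j]=30 take 30, j++
i=5 j=7: A[i]=37>B[j]=32 take 32, j++
i=5 j=8: A[i]=37>B[j]=36 take 36, j++
i=5 j=9: B done, take A[i]=37, i++

[3, 4, 5, 8, 9, 9, 14, 16, 19, 20, 24, 30, 32, 36, 37]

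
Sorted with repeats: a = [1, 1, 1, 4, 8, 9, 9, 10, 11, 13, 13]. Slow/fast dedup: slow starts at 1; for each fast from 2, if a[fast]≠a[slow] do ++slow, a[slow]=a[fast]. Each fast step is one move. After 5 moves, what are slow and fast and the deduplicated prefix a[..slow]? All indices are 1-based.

slow=4, fast=7, prefix=[1, 4, 8, 9]

slow=1 fast=2: a[fast]=1=a[slow] dup, fast++
slow=1 fast=3: a[fast]=1=a[slow] dup, fast++
slow=1 fast=4: a[fast]=4≠a[slow]=1 write a[2]=4, slow++,fast++
slow=2 fast=5: a[fast]=8≠a[slow]=4 write a[3]=8, slow++,fast++
slow=3 fast=6: a[fast]=9≠a[slow]=8 write a[4]=9, slow++,fast++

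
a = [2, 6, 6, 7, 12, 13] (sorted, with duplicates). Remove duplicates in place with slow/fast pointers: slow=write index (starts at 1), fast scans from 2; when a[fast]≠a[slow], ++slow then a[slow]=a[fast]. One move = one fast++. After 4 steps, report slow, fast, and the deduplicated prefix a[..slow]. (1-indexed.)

slow=1 fast=2: a[fast]=6≠a[slow]=2 write a[2]=6, slow++,fast++
slow=2 fast=3: a[fast]=6=a[slow] dup, fast++
slow=2 fast=4: a[fast]=7≠a[slow]=6 write a[3]=7, slow++,fast++
slow=3 fast=5: a[fast]=12≠a[slow]=7 write a[4]=12, slow++,fast++

slow=4, fast=6, prefix=[2, 6, 7, 12]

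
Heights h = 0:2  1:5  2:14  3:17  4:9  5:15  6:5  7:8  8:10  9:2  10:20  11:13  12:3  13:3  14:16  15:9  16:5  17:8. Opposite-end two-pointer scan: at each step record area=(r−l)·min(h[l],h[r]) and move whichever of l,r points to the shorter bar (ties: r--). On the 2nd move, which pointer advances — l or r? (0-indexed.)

l

[0,17] min(2,8)*17=34 best=34 * → l++
[1,17] min(5,8)*16=80 best=80 * → l++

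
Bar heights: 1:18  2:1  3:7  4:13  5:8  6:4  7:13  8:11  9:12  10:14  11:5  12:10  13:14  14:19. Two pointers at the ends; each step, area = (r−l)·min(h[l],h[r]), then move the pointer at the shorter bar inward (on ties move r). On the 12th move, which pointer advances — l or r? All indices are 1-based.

[1,14] min(18,19)*13=234 best=234 * → l++
[2,14] min(1,19)*12=12 best=234 → l++
[3,14] min(7,19)*11=77 best=234 → l++
[4,14] min(13,19)*10=130 best=234 → l++
[5,14] min(8,19)*9=72 best=234 → l++
[6,14] min(4,19)*8=32 best=234 → l++
[7,14] min(13,19)*7=91 best=234 → l++
[8,14] min(11,19)*6=66 best=234 → l++
[9,14] min(12,19)*5=60 best=234 → l++
[10,14] min(14,19)*4=56 best=234 → l++
[11,14] min(5,19)*3=15 best=234 → l++
[12,14] min(10,19)*2=20 best=234 → l++

l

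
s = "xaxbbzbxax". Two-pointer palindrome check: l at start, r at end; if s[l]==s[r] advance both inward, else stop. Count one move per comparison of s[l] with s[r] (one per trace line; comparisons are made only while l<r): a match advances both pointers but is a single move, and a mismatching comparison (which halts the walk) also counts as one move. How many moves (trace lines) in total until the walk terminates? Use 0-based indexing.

5 moves

[0,9] 'x'=='x' → l++,r--
[1,8] 'a'=='a' → l++,r--
[2,7] 'x'=='x' → l++,r--
[3,6] 'b'=='b' → l++,r--
[4,5] 'b'!='z' → stop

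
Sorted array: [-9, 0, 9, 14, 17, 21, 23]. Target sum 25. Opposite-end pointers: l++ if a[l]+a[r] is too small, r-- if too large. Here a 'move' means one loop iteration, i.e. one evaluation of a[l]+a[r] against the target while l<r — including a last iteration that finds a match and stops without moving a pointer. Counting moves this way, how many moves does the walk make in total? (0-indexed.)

[0,6] -9+23=14 <25 → l++
[1,6] 0+23=23 <25 → l++
[2,6] 9+23=32 >25 → r--
[2,5] 9+21=30 >25 → r--
[2,4] 9+17=26 >25 → r--
[2,3] 9+14=23 <25 → l++

6 moves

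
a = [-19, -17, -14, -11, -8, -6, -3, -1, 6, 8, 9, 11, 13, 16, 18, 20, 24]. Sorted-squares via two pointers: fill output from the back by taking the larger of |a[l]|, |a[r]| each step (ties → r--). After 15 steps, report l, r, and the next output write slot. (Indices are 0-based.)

l=6, r=7, next write slot=1

l=0 r=16: |-19|<=|24| out[16]=576, r--
l=0 r=15: |-19|<=|20| out[15]=400, r--
l=0 r=14: |-19|>|18| out[14]=361, l++
l=1 r=14: |-17|<=|18| out[13]=324, r--
l=1 r=13: |-17|>|16| out[12]=289, l++
l=2 r=13: |-14|<=|16| out[11]=256, r--
l=2 r=12: |-14|>|13| out[10]=196, l++
l=3 r=12: |-11|<=|13| out[9]=169, r--
l=3 r=11: |-11|<=|11| out[8]=121, r--
l=3 r=10: |-11|>|9| out[7]=121, l++
l=4 r=10: |-8|<=|9| out[6]=81, r--
l=4 r=9: |-8|<=|8| out[5]=64, r--
l=4 r=8: |-8|>|6| out[4]=64, l++
l=5 r=8: |-6|<=|6| out[3]=36, r--
l=5 r=7: |-6|>|-1| out[2]=36, l++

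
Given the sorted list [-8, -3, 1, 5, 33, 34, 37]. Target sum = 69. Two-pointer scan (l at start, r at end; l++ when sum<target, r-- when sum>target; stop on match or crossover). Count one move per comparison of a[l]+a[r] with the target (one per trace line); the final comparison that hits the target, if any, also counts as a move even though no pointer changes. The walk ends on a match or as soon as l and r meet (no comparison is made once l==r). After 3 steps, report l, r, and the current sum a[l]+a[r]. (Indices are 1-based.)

l=1 r=7: -8+37=29 <69, l++
l=2 r=7: -3+37=34 <69, l++
l=3 r=7: 1+37=38 <69, l++

l=4, r=7, sum=42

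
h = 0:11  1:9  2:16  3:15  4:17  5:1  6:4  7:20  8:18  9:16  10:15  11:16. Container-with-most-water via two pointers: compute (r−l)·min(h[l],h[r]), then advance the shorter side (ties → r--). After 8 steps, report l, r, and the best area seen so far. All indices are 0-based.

l=0 r=11: min(11,16)*11=121 best=121 *, l++
l=1 r=11: min(9,16)*10=90 best=121, l++
l=2 r=11: min(16,16)*9=144 best=144 *, r--
l=2 r=10: min(16,15)*8=120 best=144, r--
l=2 r=9: min(16,16)*7=112 best=144, r--
l=2 r=8: min(16,18)*6=96 best=144, l++
l=3 r=8: min(15,18)*5=75 best=144, l++
l=4 r=8: min(17,18)*4=68 best=144, l++

l=5, r=8, best area=144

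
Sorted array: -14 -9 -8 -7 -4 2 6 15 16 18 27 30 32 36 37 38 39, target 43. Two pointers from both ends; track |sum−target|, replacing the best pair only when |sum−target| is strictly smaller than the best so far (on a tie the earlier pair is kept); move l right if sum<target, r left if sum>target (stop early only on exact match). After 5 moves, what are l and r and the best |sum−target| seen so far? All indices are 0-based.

[0,16] -14+39=25 d=18 * → l++
[1,16] -9+39=30 d=13 * → l++
[2,16] -8+39=31 d=12 * → l++
[3,16] -7+39=32 d=11 * → l++
[4,16] -4+39=35 d=8 * → l++

l=5, r=16, best |Δ|=8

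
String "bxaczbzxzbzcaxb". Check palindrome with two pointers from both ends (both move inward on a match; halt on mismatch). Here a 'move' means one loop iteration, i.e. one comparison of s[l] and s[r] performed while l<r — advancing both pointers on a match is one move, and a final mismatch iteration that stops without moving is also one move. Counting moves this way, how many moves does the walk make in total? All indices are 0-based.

l=0 r=14: 'b'=='b', l++,r--
l=1 r=13: 'x'=='x', l++,r--
l=2 r=12: 'a'=='a', l++,r--
l=3 r=11: 'c'=='c', l++,r--
l=4 r=10: 'z'=='z', l++,r--
l=5 r=9: 'b'=='b', l++,r--
l=6 r=8: 'z'=='z', l++,r--

7 moves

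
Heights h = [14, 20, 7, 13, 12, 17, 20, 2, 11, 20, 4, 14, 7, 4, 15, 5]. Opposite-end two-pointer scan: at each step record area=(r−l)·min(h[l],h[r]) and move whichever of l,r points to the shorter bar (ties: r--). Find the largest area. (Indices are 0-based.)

max area = 196

l=0 r=15: min(14,5)*15=75 best=75 *, r--
l=0 r=14: min(14,15)*14=196 best=196 *, l++
l=1 r=14: min(20,15)*13=195 best=196, r--
l=1 r=13: min(20,4)*12=48 best=196, r--
l=1 r=12: min(20,7)*11=77 best=196, r--
l=1 r=11: min(20,14)*10=140 best=196, r--
l=1 r=10: min(20,4)*9=36 best=196, r--
l=1 r=9: min(20,20)*8=160 best=196, r--
l=1 r=8: min(20,11)*7=77 best=196, r--
l=1 r=7: min(20,2)*6=12 best=196, r--
l=1 r=6: min(20,20)*5=100 best=196, r--
l=1 r=5: min(20,17)*4=68 best=196, r--
l=1 r=4: min(20,12)*3=36 best=196, r--
l=1 r=3: min(20,13)*2=26 best=196, r--
l=1 r=2: min(20,7)*1=7 best=196, r--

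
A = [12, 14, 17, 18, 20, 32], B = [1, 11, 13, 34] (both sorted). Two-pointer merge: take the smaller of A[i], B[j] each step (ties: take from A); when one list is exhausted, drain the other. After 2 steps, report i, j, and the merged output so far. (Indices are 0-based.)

i=0 j=0: A[i]=12>B[j]=1 take 1, j++
i=0 j=1: A[i]=12>B[j]=11 take 11, j++

i=0, j=2, merged so far=[1, 11]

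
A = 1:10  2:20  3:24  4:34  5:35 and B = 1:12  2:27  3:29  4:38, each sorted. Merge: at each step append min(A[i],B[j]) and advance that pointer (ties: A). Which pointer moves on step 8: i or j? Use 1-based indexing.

i=1 j=1: A[i]=10<=B[j]=12 take 10, i++
i=2 j=1: A[i]=20>B[j]=12 take 12, j++
i=2 j=2: A[i]=20<=B[j]=27 take 20, i++
i=3 j=2: A[i]=24<=B[j]=27 take 24, i++
i=4 j=2: A[i]=34>B[j]=27 take 27, j++
i=4 j=3: A[i]=34>B[j]=29 take 29, j++
i=4 j=4: A[i]=34<=B[j]=38 take 34, i++
i=5 j=4: A[i]=35<=B[j]=38 take 35, i++

i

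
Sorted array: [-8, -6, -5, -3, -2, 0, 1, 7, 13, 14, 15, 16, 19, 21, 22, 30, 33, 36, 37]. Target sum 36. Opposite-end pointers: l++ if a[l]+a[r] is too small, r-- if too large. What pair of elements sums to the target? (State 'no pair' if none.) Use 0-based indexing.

(0, 36)

l=0 r=18: -8+37=29 <36, l++
l=1 r=18: -6+37=31 <36, l++
l=2 r=18: -5+37=32 <36, l++
l=3 r=18: -3+37=34 <36, l++
l=4 r=18: -2+37=35 <36, l++
l=5 r=18: 0+37=37 >36, r--
l=5 r=17: 0+36=36, found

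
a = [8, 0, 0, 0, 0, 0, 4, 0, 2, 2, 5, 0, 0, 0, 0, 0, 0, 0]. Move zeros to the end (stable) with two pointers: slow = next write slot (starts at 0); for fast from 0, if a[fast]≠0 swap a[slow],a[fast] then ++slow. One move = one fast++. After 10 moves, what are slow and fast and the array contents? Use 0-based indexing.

slow=4, fast=10, a=[8, 4, 2, 2, 0, 0, 0, 0, 0, 0, 5, 0, 0, 0, 0, 0, 0, 0]

(s=0,f=0) a[fast]=8≠0 swap→a[0]=8 → slow++,fast++
(s=1,f=1) a[fast]=0 → fast++
(s=1,f=2) a[fast]=0 → fast++
(s=1,f=3) a[fast]=0 → fast++
(s=1,f=4) a[fast]=0 → fast++
(s=1,f=5) a[fast]=0 → fast++
(s=1,f=6) a[fast]=4≠0 swap→a[1]=4 → slow++,fast++
(s=2,f=7) a[fast]=0 → fast++
(s=2,f=8) a[fast]=2≠0 swap→a[2]=2 → slow++,fast++
(s=3,f=9) a[fast]=2≠0 swap→a[3]=2 → slow++,fast++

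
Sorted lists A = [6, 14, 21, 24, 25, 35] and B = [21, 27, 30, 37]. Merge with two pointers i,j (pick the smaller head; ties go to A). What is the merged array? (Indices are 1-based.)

[6, 14, 21, 21, 24, 25, 27, 30, 35, 37]

i=1 j=1: A[i]=6<=B[j]=21 take 6, i++
i=2 j=1: A[i]=14<=B[j]=21 take 14, i++
i=3 j=1: A[i]=21<=B[j]=21 take 21, i++
i=4 j=1: A[i]=24>B[j]=21 take 21, j++
i=4 j=2: A[i]=24<=B[j]=27 take 24, i++
i=5 j=2: A[i]=25<=B[j]=27 take 25, i++
i=6 j=2: A[i]=35>B[j]=27 take 27, j++
i=6 j=3: A[i]=35>B[j]=30 take 30, j++
i=6 j=4: A[i]=35<=B[j]=37 take 35, i++
i=7 j=4: A done, take B[j]=37, j++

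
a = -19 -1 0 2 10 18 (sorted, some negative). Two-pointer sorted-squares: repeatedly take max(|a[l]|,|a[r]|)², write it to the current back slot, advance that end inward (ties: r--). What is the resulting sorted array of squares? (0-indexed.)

l=0 r=5: |-19|>|18| out[5]=361, l++
l=1 r=5: |-1|<=|18| out[4]=324, r--
l=1 r=4: |-1|<=|10| out[3]=100, r--
l=1 r=3: |-1|<=|2| out[2]=4, r--
l=1 r=2: |-1|>|0| out[1]=1, l++
l=2 r=2: |0|<=|0| out[0]=0, r--

[0, 1, 4, 100, 324, 361]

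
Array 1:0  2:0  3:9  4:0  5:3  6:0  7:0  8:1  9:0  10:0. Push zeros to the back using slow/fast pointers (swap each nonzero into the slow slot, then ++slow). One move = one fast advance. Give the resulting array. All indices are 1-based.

[9, 3, 1, 0, 0, 0, 0, 0, 0, 0]

(s=1,f=1) a[fast]=0 → fast++
(s=1,f=2) a[fast]=0 → fast++
(s=1,f=3) a[fast]=9≠0 swap→a[1]=9 → slow++,fast++
(s=2,f=4) a[fast]=0 → fast++
(s=2,f=5) a[fast]=3≠0 swap→a[2]=3 → slow++,fast++
(s=3,f=6) a[fast]=0 → fast++
(s=3,f=7) a[fast]=0 → fast++
(s=3,f=8) a[fast]=1≠0 swap→a[3]=1 → slow++,fast++
(s=4,f=9) a[fast]=0 → fast++
(s=4,f=10) a[fast]=0 → fast++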